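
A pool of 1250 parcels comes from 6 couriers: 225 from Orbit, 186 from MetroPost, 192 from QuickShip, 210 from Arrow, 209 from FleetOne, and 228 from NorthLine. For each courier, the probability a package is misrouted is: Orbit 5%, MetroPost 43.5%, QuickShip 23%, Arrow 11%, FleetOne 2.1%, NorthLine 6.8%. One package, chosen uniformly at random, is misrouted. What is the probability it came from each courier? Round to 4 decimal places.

Orbit 0.0627, MetroPost 0.4512, QuickShip 0.2463, Arrow 0.1288, FleetOne 0.0245, NorthLine 0.0865

Prior × likelihood for each hypothesis:
  Orbit: 0.18 × 0.05 = 0.009
  MetroPost: 0.1488 × 0.435 = 0.064728
  QuickShip: 0.1536 × 0.23 = 0.035328
  Arrow: 0.168 × 0.11 = 0.01848
  FleetOne: 0.1672 × 0.021 = 0.0035112
  NorthLine: 0.1824 × 0.068 = 0.0124032
Sum = 0.1434504.
P(Orbit | misrouted) = 0.009/0.1434504 ≈ 0.0627
P(MetroPost | misrouted) = 0.064728/0.1434504 ≈ 0.4512
P(QuickShip | misrouted) = 0.035328/0.1434504 ≈ 0.2463
P(Arrow | misrouted) = 0.01848/0.1434504 ≈ 0.1288
P(FleetOne | misrouted) = 0.0035112/0.1434504 ≈ 0.0245
P(NorthLine | misrouted) = 0.0124032/0.1434504 ≈ 0.0865
(Check: 0.0627+0.4512+0.2463+0.1288+0.0245+0.0865 = 1.0000.)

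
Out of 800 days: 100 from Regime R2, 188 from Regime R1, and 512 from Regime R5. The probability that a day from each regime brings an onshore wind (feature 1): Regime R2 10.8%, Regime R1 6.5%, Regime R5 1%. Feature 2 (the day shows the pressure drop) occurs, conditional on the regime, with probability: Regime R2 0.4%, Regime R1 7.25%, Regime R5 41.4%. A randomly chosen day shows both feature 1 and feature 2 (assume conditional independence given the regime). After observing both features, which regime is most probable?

Compute prior × likelihood for every hypothesis:
  Regime R2: 0.125 × 0.108 × 0.004 = 0.000054
  Regime R1: 0.235 × 0.065 × 0.0725 = 0.0011074375
  Regime R5: 0.64 × 0.01 × 0.414 = 0.0026496
Normalizing constant = 0.0038110375.
Largest term belongs to Regime R5, so Regime R5 is most probable.

Regime R5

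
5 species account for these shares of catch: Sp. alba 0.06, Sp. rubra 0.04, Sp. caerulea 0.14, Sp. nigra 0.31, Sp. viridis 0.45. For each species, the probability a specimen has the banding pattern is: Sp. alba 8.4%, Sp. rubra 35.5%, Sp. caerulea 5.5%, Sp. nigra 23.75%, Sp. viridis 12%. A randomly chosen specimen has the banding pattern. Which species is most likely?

Compute prior × likelihood for every hypothesis:
  Sp. alba: 0.06 × 0.084 = 0.00504
  Sp. rubra: 0.04 × 0.355 = 0.0142
  Sp. caerulea: 0.14 × 0.055 = 0.0077
  Sp. nigra: 0.31 × 0.2375 = 0.073625
  Sp. viridis: 0.45 × 0.12 = 0.054
Sum = 0.154565.
Largest term belongs to Sp. nigra, so Sp. nigra is most probable.

Sp. nigra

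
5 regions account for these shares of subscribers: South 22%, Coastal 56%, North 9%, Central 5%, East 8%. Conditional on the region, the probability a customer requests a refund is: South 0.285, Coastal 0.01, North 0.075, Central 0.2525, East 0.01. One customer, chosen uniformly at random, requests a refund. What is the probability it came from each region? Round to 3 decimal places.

South 0.709, Coastal 0.063, North 0.076, Central 0.143, East 0.009

By Bayes' rule, posterior ∝ prior × likelihood:
  South: 0.22 × 0.285 = 0.0627
  Coastal: 0.56 × 0.01 = 0.0056
  North: 0.09 × 0.075 = 0.00675
  Central: 0.05 × 0.2525 = 0.012625
  East: 0.08 × 0.01 = 0.0008
Sum = 0.088475.
P(South | refund) = 0.0627/0.088475 ≈ 0.709
P(Coastal | refund) = 0.0056/0.088475 ≈ 0.063
P(North | refund) = 0.00675/0.088475 ≈ 0.076
P(Central | refund) = 0.012625/0.088475 ≈ 0.143
P(East | refund) = 0.0008/0.088475 ≈ 0.009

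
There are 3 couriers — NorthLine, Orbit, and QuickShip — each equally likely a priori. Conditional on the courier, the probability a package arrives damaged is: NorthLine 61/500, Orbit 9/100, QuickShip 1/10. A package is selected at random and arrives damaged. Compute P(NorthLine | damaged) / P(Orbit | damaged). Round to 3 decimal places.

With a uniform prior (1/3 each), posterior ∝ likelihood:
  NorthLine: 0.122
  Orbit: 0.09
  QuickShip: 0.1
Total = 0.312.
The ratio is 0.122 / 0.09 (the normalizer cancels) = 1.356.

1.356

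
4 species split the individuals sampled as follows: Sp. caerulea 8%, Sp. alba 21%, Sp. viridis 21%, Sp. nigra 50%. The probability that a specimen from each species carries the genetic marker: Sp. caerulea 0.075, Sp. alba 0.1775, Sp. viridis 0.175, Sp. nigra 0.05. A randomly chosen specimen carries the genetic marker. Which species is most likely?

Sp. alba

Compute prior × likelihood for every hypothesis:
  Sp. caerulea: 0.08 × 0.075 = 0.006
  Sp. alba: 0.21 × 0.1775 = 0.037275
  Sp. viridis: 0.21 × 0.175 = 0.03675
  Sp. nigra: 0.5 × 0.05 = 0.025
Normalizing constant = 0.105025.
Largest term belongs to Sp. alba, so Sp. alba is most probable.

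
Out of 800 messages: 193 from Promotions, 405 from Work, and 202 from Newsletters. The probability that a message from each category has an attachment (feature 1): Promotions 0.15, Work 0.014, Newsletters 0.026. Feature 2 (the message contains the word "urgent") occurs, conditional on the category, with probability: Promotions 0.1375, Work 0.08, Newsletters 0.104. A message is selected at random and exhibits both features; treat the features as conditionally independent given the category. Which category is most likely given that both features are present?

Compute prior × likelihood for every hypothesis:
  Promotions: 0.24125 × 0.15 × 0.1375 = 0.00497578125
  Work: 0.50625 × 0.014 × 0.08 = 0.000567
  Newsletters: 0.2525 × 0.026 × 0.104 = 0.00068276
Normalizing constant = 0.00622554125.
Largest term belongs to Promotions, so Promotions is most probable.

Promotions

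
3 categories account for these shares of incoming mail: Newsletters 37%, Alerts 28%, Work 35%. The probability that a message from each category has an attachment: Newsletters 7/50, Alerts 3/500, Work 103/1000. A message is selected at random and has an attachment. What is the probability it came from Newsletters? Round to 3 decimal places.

Compute prior × likelihood for every hypothesis:
  Newsletters: 0.37 × 0.14 = 0.0518
  Alerts: 0.28 × 0.006 = 0.00168
  Work: 0.35 × 0.103 = 0.03605
Sum = 0.08953.
P(Newsletters | evidence) = 0.0518 / 0.08953 ≈ 0.579.

0.579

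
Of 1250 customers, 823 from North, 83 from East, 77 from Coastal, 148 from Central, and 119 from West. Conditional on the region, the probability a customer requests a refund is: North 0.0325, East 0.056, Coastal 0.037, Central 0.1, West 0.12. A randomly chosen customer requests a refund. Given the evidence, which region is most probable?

Prior × likelihood for each hypothesis:
  North: 0.6584 × 0.0325 = 0.021398
  East: 0.0664 × 0.056 = 0.0037184
  Coastal: 0.0616 × 0.037 = 0.0022792
  Central: 0.1184 × 0.1 = 0.01184
  West: 0.0952 × 0.12 = 0.011424
Total = 0.0506596.
Largest term belongs to North, so North is most probable.

North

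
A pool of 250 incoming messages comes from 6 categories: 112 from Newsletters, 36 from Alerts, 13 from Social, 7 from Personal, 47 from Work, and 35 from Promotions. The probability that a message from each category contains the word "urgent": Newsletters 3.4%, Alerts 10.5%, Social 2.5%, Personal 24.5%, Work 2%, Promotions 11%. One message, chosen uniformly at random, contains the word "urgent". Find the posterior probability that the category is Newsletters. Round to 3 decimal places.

By Bayes' rule, posterior ∝ prior × likelihood:
  Newsletters: 0.448 × 0.034 = 0.015232
  Alerts: 0.144 × 0.105 = 0.01512
  Social: 0.052 × 0.025 = 0.0013
  Personal: 0.028 × 0.245 = 0.00686
  Work: 0.188 × 0.02 = 0.00376
  Promotions: 0.14 × 0.11 = 0.0154
Normalizing constant = 0.057672.
P(Newsletters | evidence) = 0.015232 / 0.057672 ≈ 0.264.

0.264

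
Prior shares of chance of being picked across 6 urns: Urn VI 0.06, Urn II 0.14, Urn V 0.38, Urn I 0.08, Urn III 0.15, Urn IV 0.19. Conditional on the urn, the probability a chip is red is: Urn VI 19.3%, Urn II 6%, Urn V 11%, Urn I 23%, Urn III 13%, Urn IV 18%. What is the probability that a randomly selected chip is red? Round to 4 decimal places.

0.1339

Prior × likelihood for each hypothesis:
  Urn VI: 0.06 × 0.193 = 0.01158
  Urn II: 0.14 × 0.06 = 0.0084
  Urn V: 0.38 × 0.11 = 0.0418
  Urn I: 0.08 × 0.23 = 0.0184
  Urn III: 0.15 × 0.13 = 0.0195
  Urn IV: 0.19 × 0.18 = 0.0342
P(red) = 0.01158 + 0.0084 + 0.0418 + 0.0184 + 0.0195 + 0.0342 = 0.13388 → 0.1339.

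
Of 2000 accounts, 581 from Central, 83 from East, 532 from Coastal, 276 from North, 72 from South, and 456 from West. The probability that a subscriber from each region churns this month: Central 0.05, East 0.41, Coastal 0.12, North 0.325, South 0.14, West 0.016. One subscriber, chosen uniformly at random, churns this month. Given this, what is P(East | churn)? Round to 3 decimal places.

By Bayes' rule, posterior ∝ prior × likelihood:
  Central: 0.2905 × 0.05 = 0.014525
  East: 0.0415 × 0.41 = 0.017015
  Coastal: 0.266 × 0.12 = 0.03192
  North: 0.138 × 0.325 = 0.04485
  South: 0.036 × 0.14 = 0.00504
  West: 0.228 × 0.016 = 0.003648
Sum = 0.116998.
P(East | evidence) = 0.017015 / 0.116998 ≈ 0.145.

0.145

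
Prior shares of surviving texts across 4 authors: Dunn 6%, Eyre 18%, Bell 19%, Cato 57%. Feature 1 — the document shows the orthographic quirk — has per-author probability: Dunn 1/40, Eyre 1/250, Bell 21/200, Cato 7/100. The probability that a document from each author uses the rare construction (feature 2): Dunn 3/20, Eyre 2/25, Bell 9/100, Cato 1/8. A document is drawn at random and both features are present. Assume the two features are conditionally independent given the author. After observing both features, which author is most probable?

Cato

Unnormalized posteriors (prior × likelihood):
  Dunn: 0.06 × 0.025 × 0.15 = 0.000225
  Eyre: 0.18 × 0.004 × 0.08 = 0.0000576
  Bell: 0.19 × 0.105 × 0.09 = 0.0017955
  Cato: 0.57 × 0.07 × 0.125 = 0.0049875
Total = 0.0070656.
Largest term belongs to Cato, so Cato is most probable.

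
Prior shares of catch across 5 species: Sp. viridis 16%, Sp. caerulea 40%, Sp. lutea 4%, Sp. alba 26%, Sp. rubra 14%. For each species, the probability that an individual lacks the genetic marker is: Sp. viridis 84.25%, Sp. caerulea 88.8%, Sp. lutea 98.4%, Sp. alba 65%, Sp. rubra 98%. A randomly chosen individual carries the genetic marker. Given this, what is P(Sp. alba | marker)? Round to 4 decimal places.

Taking complements, P(marker | each) = Sp. viridis 0.1575, Sp. caerulea 0.112, Sp. lutea 0.016, Sp. alba 0.35, Sp. rubra 0.02.
By Bayes' rule, posterior ∝ prior × likelihood:
  Sp. viridis: 0.16 × 0.1575 = 0.0252
  Sp. caerulea: 0.4 × 0.112 = 0.0448
  Sp. lutea: 0.04 × 0.016 = 0.00064
  Sp. alba: 0.26 × 0.35 = 0.091
  Sp. rubra: 0.14 × 0.02 = 0.0028
Normalizing constant = 0.16444.
P(Sp. alba | evidence) = 0.091 / 0.16444 ≈ 0.5534.

0.5534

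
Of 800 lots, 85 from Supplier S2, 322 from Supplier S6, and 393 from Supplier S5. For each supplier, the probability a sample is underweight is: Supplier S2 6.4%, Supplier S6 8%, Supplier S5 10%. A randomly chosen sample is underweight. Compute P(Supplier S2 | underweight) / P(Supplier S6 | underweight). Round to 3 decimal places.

0.211

Compute prior × likelihood for every hypothesis:
  Supplier S2: 0.10625 × 0.064 = 0.0068
  Supplier S6: 0.4025 × 0.08 = 0.0322
  Supplier S5: 0.49125 × 0.1 = 0.049125
Total = 0.088125.
The ratio is 0.0068 / 0.0322 (the normalizer cancels) = 0.211.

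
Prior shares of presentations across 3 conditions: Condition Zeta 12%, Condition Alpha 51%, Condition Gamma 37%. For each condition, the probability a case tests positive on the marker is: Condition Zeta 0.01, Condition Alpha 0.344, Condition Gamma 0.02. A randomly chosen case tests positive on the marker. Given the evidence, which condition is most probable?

Prior × likelihood for each hypothesis:
  Condition Zeta: 0.12 × 0.01 = 0.0012
  Condition Alpha: 0.51 × 0.344 = 0.17544
  Condition Gamma: 0.37 × 0.02 = 0.0074
Normalizing constant = 0.18404.
Largest term belongs to Condition Alpha, so Condition Alpha is most probable.

Condition Alpha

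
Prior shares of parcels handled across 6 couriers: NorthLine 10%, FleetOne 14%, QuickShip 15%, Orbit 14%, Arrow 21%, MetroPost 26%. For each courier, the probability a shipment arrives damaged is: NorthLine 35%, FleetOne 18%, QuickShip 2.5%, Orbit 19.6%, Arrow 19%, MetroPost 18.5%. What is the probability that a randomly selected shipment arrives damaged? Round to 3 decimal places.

0.179

Unnormalized posteriors (prior × likelihood):
  NorthLine: 0.1 × 0.35 = 0.035
  FleetOne: 0.14 × 0.18 = 0.0252
  QuickShip: 0.15 × 0.025 = 0.00375
  Orbit: 0.14 × 0.196 = 0.02744
  Arrow: 0.21 × 0.19 = 0.0399
  MetroPost: 0.26 × 0.185 = 0.0481
P(damaged) = 0.035 + 0.0252 + 0.00375 + 0.02744 + 0.0399 + 0.0481 = 0.17939 → 0.179.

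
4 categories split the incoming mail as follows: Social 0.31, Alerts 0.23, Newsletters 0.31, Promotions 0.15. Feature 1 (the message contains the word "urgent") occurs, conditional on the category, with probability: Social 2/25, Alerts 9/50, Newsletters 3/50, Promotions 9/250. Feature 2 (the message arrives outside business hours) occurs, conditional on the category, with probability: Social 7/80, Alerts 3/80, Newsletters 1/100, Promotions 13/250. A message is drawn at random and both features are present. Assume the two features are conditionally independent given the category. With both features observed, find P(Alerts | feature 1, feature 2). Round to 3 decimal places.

By Bayes' rule, posterior ∝ prior × likelihood:
  Social: 0.31 × 0.08 × 0.0875 = 0.00217
  Alerts: 0.23 × 0.18 × 0.0375 = 0.0015525
  Newsletters: 0.31 × 0.06 × 0.01 = 0.000186
  Promotions: 0.15 × 0.036 × 0.052 = 0.0002808
Sum = 0.0041893.
P(Alerts | evidence) = 0.0015525 / 0.0041893 ≈ 0.371.

0.371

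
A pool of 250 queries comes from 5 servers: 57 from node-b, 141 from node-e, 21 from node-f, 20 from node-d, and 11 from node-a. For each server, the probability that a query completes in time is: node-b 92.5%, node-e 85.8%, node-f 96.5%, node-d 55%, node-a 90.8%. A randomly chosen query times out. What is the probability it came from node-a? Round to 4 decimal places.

0.0289

Taking complements, P(timeout | each) = node-b 0.075, node-e 0.142, node-f 0.035, node-d 0.45, node-a 0.092.
Compute prior × likelihood for every hypothesis:
  node-b: 0.228 × 0.075 = 0.0171
  node-e: 0.564 × 0.142 = 0.080088
  node-f: 0.084 × 0.035 = 0.00294
  node-d: 0.08 × 0.45 = 0.036
  node-a: 0.044 × 0.092 = 0.004048
Normalizing constant = 0.140176.
P(node-a | evidence) = 0.004048 / 0.140176 ≈ 0.0289.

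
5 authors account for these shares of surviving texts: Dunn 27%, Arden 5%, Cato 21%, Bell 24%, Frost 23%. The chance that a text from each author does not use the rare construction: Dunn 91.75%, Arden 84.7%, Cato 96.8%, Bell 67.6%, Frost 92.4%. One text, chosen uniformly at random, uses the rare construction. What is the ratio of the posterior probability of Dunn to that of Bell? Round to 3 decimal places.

Taking complements, P(rare-form | each) = Dunn 0.0825, Arden 0.153, Cato 0.032, Bell 0.324, Frost 0.076.
Prior × likelihood for each hypothesis:
  Dunn: 0.27 × 0.0825 = 0.022275
  Arden: 0.05 × 0.153 = 0.00765
  Cato: 0.21 × 0.032 = 0.00672
  Bell: 0.24 × 0.324 = 0.07776
  Frost: 0.23 × 0.076 = 0.01748
Total = 0.131885.
The ratio is 0.022275 / 0.07776 (the normalizer cancels) = 0.286.

0.286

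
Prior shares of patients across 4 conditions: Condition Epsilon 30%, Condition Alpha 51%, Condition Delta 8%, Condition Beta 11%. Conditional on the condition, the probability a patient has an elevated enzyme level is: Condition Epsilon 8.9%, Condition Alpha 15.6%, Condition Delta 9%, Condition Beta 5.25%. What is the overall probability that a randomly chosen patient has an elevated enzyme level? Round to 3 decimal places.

Prior × likelihood for each hypothesis:
  Condition Epsilon: 0.3 × 0.089 = 0.0267
  Condition Alpha: 0.51 × 0.156 = 0.07956
  Condition Delta: 0.08 × 0.09 = 0.0072
  Condition Beta: 0.11 × 0.0525 = 0.005775
P(elevated) = 0.0267 + 0.07956 + 0.0072 + 0.005775 = 0.119235 → 0.119.

0.119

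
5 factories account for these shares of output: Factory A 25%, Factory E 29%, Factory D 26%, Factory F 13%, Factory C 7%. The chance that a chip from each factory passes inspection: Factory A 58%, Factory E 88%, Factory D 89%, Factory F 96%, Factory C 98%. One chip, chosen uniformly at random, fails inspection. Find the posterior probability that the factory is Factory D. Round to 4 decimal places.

0.1634

Taking complements, P(nonconforming | each) = Factory A 0.42, Factory E 0.12, Factory D 0.11, Factory F 0.04, Factory C 0.02.
Unnormalized posteriors (prior × likelihood):
  Factory A: 0.25 × 0.42 = 0.105
  Factory E: 0.29 × 0.12 = 0.0348
  Factory D: 0.26 × 0.11 = 0.0286
  Factory F: 0.13 × 0.04 = 0.0052
  Factory C: 0.07 × 0.02 = 0.0014
Total = 0.175.
P(Factory D | evidence) = 0.0286 / 0.175 ≈ 0.1634.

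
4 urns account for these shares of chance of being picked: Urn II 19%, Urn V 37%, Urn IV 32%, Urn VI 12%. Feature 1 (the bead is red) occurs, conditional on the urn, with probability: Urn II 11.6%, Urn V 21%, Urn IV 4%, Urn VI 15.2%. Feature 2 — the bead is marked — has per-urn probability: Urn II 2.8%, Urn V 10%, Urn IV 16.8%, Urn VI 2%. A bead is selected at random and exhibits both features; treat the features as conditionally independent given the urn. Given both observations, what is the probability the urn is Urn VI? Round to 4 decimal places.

0.0335

By Bayes' rule, posterior ∝ prior × likelihood:
  Urn II: 0.19 × 0.116 × 0.028 = 0.00061712
  Urn V: 0.37 × 0.21 × 0.1 = 0.00777
  Urn IV: 0.32 × 0.04 × 0.168 = 0.0021504
  Urn VI: 0.12 × 0.152 × 0.02 = 0.0003648
Sum = 0.01090232.
P(Urn VI | evidence) = 0.0003648 / 0.01090232 ≈ 0.0335.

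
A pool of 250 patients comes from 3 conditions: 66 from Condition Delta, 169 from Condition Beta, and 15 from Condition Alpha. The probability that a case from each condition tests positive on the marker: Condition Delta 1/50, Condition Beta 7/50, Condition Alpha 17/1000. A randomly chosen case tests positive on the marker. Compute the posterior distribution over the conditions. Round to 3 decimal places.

Condition Delta 0.052, Condition Beta 0.938, Condition Alpha 0.010

Unnormalized posteriors (prior × likelihood):
  Condition Delta: 0.264 × 0.02 = 0.00528
  Condition Beta: 0.676 × 0.14 = 0.09464
  Condition Alpha: 0.06 × 0.017 = 0.00102
Total = 0.10094.
P(Condition Delta | marker-positive) = 0.00528/0.10094 ≈ 0.052
P(Condition Beta | marker-positive) = 0.09464/0.10094 ≈ 0.938
P(Condition Alpha | marker-positive) = 0.00102/0.10094 ≈ 0.010
(Check: 0.052+0.938+0.010 = 1.000.)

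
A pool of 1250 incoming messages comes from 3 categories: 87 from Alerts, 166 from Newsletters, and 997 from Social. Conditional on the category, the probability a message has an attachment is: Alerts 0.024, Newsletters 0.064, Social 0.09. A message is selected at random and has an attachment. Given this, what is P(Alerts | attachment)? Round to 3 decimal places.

Unnormalized posteriors (prior × likelihood):
  Alerts: 0.0696 × 0.024 = 0.0016704
  Newsletters: 0.1328 × 0.064 = 0.0084992
  Social: 0.7976 × 0.09 = 0.071784
Normalizing constant = 0.0819536.
P(Alerts | evidence) = 0.0016704 / 0.0819536 ≈ 0.020.

0.020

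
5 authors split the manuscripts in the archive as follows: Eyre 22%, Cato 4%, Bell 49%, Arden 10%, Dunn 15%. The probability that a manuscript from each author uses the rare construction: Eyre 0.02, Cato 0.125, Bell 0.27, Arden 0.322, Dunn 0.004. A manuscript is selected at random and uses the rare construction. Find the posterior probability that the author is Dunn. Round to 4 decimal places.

Prior × likelihood for each hypothesis:
  Eyre: 0.22 × 0.02 = 0.0044
  Cato: 0.04 × 0.125 = 0.005
  Bell: 0.49 × 0.27 = 0.1323
  Arden: 0.1 × 0.322 = 0.0322
  Dunn: 0.15 × 0.004 = 0.0006
Total = 0.1745.
P(Dunn | evidence) = 0.0006 / 0.1745 ≈ 0.0034.

0.0034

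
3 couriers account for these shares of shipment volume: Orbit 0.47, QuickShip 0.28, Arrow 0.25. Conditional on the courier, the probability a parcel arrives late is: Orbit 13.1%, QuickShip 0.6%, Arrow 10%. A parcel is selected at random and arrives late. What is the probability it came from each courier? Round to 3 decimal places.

Orbit 0.698, QuickShip 0.019, Arrow 0.283

Compute prior × likelihood for every hypothesis:
  Orbit: 0.47 × 0.131 = 0.06157
  QuickShip: 0.28 × 0.006 = 0.00168
  Arrow: 0.25 × 0.1 = 0.025
Sum = 0.08825.
P(Orbit | late) = 0.06157/0.08825 ≈ 0.698
P(QuickShip | late) = 0.00168/0.08825 ≈ 0.019
P(Arrow | late) = 0.025/0.08825 ≈ 0.283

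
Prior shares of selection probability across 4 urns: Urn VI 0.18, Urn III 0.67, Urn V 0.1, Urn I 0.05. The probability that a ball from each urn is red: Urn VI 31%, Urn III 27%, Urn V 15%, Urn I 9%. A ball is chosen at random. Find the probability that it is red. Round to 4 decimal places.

Unnormalized posteriors (prior × likelihood):
  Urn VI: 0.18 × 0.31 = 0.0558
  Urn III: 0.67 × 0.27 = 0.1809
  Urn V: 0.1 × 0.15 = 0.015
  Urn I: 0.05 × 0.09 = 0.0045
P(red) = 0.0558 + 0.1809 + 0.015 + 0.0045 = 0.2562 → 0.2562.

0.2562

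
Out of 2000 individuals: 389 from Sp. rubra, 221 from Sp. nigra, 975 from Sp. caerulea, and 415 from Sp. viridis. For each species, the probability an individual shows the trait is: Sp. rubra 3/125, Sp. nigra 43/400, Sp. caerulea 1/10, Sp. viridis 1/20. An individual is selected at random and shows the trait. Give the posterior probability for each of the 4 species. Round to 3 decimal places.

Sp. rubra 0.062, Sp. nigra 0.157, Sp. caerulea 0.644, Sp. viridis 0.137

Compute prior × likelihood for every hypothesis:
  Sp. rubra: 0.1945 × 0.024 = 0.004668
  Sp. nigra: 0.1105 × 0.1075 = 0.01187875
  Sp. caerulea: 0.4875 × 0.1 = 0.04875
  Sp. viridis: 0.2075 × 0.05 = 0.010375
Sum = 0.07567175.
P(Sp. rubra | trait) = 0.004668/0.07567175 ≈ 0.062
P(Sp. nigra | trait) = 0.01187875/0.07567175 ≈ 0.157
P(Sp. caerulea | trait) = 0.04875/0.07567175 ≈ 0.644
P(Sp. viridis | trait) = 0.010375/0.07567175 ≈ 0.137
(Check: 0.062+0.157+0.644+0.137 = 1.000.)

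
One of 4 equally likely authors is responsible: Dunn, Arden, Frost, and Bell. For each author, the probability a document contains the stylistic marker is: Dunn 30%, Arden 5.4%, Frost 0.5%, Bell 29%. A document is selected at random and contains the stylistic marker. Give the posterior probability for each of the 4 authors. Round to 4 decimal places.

Dunn 0.4622, Arden 0.0832, Frost 0.0077, Bell 0.4468

With a uniform prior (1/4 each), posterior ∝ likelihood:
  Dunn: 0.3
  Arden: 0.054
  Frost: 0.005
  Bell: 0.29
Sum = 0.649.
P(Dunn | marker) = 0.3/0.649 ≈ 0.4622
P(Arden | marker) = 0.054/0.649 ≈ 0.0832
P(Frost | marker) = 0.005/0.649 ≈ 0.0077
P(Bell | marker) = 0.29/0.649 ≈ 0.4468
(Check: 0.4622+0.0832+0.0077+0.4468 = 0.9999.)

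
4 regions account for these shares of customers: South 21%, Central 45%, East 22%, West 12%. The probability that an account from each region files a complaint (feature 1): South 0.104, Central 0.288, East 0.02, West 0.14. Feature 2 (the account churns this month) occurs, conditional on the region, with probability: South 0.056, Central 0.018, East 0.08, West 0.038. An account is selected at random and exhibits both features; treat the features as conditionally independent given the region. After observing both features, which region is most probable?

Central

Compute prior × likelihood for every hypothesis:
  South: 0.21 × 0.104 × 0.056 = 0.00122304
  Central: 0.45 × 0.288 × 0.018 = 0.0023328
  East: 0.22 × 0.02 × 0.08 = 0.000352
  West: 0.12 × 0.14 × 0.038 = 0.0006384
Normalizing constant = 0.00454624.
Largest term belongs to Central, so Central is most probable.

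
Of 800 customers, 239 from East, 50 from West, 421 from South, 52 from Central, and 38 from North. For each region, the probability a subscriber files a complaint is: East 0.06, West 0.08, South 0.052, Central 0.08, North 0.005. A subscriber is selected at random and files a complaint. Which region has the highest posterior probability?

South

Compute prior × likelihood for every hypothesis:
  East: 0.29875 × 0.06 = 0.017925
  West: 0.0625 × 0.08 = 0.005
  South: 0.52625 × 0.052 = 0.027365
  Central: 0.065 × 0.08 = 0.0052
  North: 0.0475 × 0.005 = 0.0002375
Sum = 0.0557275.
Largest term belongs to South, so South is most probable.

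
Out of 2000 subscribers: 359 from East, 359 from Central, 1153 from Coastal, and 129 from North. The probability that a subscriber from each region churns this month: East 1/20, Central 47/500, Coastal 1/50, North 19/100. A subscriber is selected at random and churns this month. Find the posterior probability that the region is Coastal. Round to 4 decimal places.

Compute prior × likelihood for every hypothesis:
  East: 0.1795 × 0.05 = 0.008975
  Central: 0.1795 × 0.094 = 0.016873
  Coastal: 0.5765 × 0.02 = 0.01153
  North: 0.0645 × 0.19 = 0.012255
Total = 0.049633.
P(Coastal | evidence) = 0.01153 / 0.049633 ≈ 0.2323.

0.2323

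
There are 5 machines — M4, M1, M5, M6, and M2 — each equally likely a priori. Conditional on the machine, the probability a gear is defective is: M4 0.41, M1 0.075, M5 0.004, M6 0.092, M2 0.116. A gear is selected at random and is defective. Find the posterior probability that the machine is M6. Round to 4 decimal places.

Since the prior is uniform, the posterior is proportional to the likelihood:
  M4: 0.41
  M1: 0.075
  M5: 0.004
  M6: 0.092
  M2: 0.116
Sum = 0.697.
P(M6 | evidence) = 0.092 / 0.697 ≈ 0.1320.

0.1320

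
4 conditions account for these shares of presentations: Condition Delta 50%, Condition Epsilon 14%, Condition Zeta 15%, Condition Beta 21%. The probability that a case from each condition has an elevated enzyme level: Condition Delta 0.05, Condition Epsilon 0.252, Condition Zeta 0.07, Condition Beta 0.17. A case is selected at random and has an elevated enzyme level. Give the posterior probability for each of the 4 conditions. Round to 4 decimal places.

Condition Delta 0.2348, Condition Epsilon 0.3313, Condition Zeta 0.0986, Condition Beta 0.3353

By Bayes' rule, posterior ∝ prior × likelihood:
  Condition Delta: 0.5 × 0.05 = 0.025
  Condition Epsilon: 0.14 × 0.252 = 0.03528
  Condition Zeta: 0.15 × 0.07 = 0.0105
  Condition Beta: 0.21 × 0.17 = 0.0357
Sum = 0.10648.
P(Condition Delta | elevated) = 0.025/0.10648 ≈ 0.2348
P(Condition Epsilon | elevated) = 0.03528/0.10648 ≈ 0.3313
P(Condition Zeta | elevated) = 0.0105/0.10648 ≈ 0.0986
P(Condition Beta | elevated) = 0.0357/0.10648 ≈ 0.3353
(Check: 0.2348+0.3313+0.0986+0.3353 = 1.0000.)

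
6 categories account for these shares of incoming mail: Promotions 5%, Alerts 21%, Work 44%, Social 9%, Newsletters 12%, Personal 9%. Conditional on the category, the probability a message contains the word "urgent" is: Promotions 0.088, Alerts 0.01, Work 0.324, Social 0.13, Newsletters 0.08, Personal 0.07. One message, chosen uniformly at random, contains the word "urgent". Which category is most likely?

By Bayes' rule, posterior ∝ prior × likelihood:
  Promotions: 0.05 × 0.088 = 0.0044
  Alerts: 0.21 × 0.01 = 0.0021
  Work: 0.44 × 0.324 = 0.14256
  Social: 0.09 × 0.13 = 0.0117
  Newsletters: 0.12 × 0.08 = 0.0096
  Personal: 0.09 × 0.07 = 0.0063
Normalizing constant = 0.17666.
Largest term belongs to Work, so Work is most probable.

Work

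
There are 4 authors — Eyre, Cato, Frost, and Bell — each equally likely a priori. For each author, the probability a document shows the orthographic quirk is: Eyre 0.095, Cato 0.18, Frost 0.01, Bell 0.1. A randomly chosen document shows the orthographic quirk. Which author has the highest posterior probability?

With a uniform prior (1/4 each), posterior ∝ likelihood:
  Eyre: 0.095
  Cato: 0.18
  Frost: 0.01
  Bell: 0.1
Normalizing constant = 0.385.
Largest term belongs to Cato, so Cato is most probable.

Cato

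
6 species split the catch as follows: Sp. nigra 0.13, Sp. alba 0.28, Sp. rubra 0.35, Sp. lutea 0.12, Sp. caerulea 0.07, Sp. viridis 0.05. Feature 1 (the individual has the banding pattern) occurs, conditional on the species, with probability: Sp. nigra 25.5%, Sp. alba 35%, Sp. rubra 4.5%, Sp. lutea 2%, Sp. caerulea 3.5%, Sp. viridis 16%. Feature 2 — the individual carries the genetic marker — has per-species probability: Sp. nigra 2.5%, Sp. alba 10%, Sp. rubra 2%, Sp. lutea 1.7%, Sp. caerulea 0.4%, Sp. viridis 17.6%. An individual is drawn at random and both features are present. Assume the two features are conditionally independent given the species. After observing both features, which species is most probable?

Sp. alba

Prior × likelihood for each hypothesis:
  Sp. nigra: 0.13 × 0.255 × 0.025 = 0.00082875
  Sp. alba: 0.28 × 0.35 × 0.1 = 0.0098
  Sp. rubra: 0.35 × 0.045 × 0.02 = 0.000315
  Sp. lutea: 0.12 × 0.02 × 0.017 = 0.0000408
  Sp. caerulea: 0.07 × 0.035 × 0.004 = 0.0000098
  Sp. viridis: 0.05 × 0.16 × 0.176 = 0.001408
Total = 0.01240235.
Largest term belongs to Sp. alba, so Sp. alba is most probable.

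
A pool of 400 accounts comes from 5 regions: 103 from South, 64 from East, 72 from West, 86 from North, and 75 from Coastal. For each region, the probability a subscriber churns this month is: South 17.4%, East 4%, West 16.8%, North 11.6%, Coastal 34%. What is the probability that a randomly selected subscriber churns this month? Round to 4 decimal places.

Compute prior × likelihood for every hypothesis:
  South: 0.2575 × 0.174 = 0.044805
  East: 0.16 × 0.04 = 0.0064
  West: 0.18 × 0.168 = 0.03024
  North: 0.215 × 0.116 = 0.02494
  Coastal: 0.1875 × 0.34 = 0.06375
P(churn) = 0.044805 + 0.0064 + 0.03024 + 0.02494 + 0.06375 = 0.170135 → 0.1701.

0.1701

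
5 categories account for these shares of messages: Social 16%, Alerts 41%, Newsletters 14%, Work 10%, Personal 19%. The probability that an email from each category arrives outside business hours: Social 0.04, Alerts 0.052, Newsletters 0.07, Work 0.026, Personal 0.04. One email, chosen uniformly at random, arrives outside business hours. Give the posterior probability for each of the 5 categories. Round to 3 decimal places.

Compute prior × likelihood for every hypothesis:
  Social: 0.16 × 0.04 = 0.0064
  Alerts: 0.41 × 0.052 = 0.02132
  Newsletters: 0.14 × 0.07 = 0.0098
  Work: 0.1 × 0.026 = 0.0026
  Personal: 0.19 × 0.04 = 0.0076
Total = 0.04772.
P(Social | off-hours) = 0.0064/0.04772 ≈ 0.134
P(Alerts | off-hours) = 0.02132/0.04772 ≈ 0.447
P(Newsletters | off-hours) = 0.0098/0.04772 ≈ 0.205
P(Work | off-hours) = 0.0026/0.04772 ≈ 0.054
P(Personal | off-hours) = 0.0076/0.04772 ≈ 0.159
(Check: 0.134+0.447+0.205+0.054+0.159 = 0.999.)

Social 0.134, Alerts 0.447, Newsletters 0.205, Work 0.054, Personal 0.159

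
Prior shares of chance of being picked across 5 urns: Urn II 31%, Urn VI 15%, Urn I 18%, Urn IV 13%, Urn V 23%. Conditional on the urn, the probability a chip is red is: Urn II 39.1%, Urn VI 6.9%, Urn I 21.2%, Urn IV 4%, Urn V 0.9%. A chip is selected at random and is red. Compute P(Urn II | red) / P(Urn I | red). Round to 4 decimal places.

By Bayes' rule, posterior ∝ prior × likelihood:
  Urn II: 0.31 × 0.391 = 0.12121
  Urn VI: 0.15 × 0.069 = 0.01035
  Urn I: 0.18 × 0.212 = 0.03816
  Urn IV: 0.13 × 0.04 = 0.0052
  Urn V: 0.23 × 0.009 = 0.00207
Sum = 0.17699.
The ratio is 0.12121 / 0.03816 (the normalizer cancels) = 3.1764.

3.1764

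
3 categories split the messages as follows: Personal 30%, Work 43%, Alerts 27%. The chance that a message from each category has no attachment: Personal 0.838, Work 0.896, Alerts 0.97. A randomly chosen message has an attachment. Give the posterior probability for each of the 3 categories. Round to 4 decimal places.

Personal 0.4792, Work 0.4409, Alerts 0.0799

Taking complements, P(attachment | each) = Personal 0.162, Work 0.104, Alerts 0.03.
Prior × likelihood for each hypothesis:
  Personal: 0.3 × 0.162 = 0.0486
  Work: 0.43 × 0.104 = 0.04472
  Alerts: 0.27 × 0.03 = 0.0081
Normalizing constant = 0.10142.
P(Personal | attachment) = 0.0486/0.10142 ≈ 0.4792
P(Work | attachment) = 0.04472/0.10142 ≈ 0.4409
P(Alerts | attachment) = 0.0081/0.10142 ≈ 0.0799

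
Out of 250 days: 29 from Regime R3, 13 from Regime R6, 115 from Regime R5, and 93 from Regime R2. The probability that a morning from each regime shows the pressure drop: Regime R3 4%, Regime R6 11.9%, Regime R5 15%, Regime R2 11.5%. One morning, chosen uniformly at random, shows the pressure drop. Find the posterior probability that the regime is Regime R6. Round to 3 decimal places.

Unnormalized posteriors (prior × likelihood):
  Regime R3: 0.116 × 0.04 = 0.00464
  Regime R6: 0.052 × 0.119 = 0.006188
  Regime R5: 0.46 × 0.15 = 0.069
  Regime R2: 0.372 × 0.115 = 0.04278
Sum = 0.122608.
P(Regime R6 | evidence) = 0.006188 / 0.122608 ≈ 0.050.

0.050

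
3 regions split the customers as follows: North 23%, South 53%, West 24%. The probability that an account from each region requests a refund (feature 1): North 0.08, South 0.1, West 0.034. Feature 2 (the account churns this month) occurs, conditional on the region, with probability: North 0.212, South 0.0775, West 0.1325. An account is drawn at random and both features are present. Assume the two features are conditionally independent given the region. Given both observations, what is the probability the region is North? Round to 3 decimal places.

By Bayes' rule, posterior ∝ prior × likelihood:
  North: 0.23 × 0.08 × 0.212 = 0.0039008
  South: 0.53 × 0.1 × 0.0775 = 0.0041075
  West: 0.24 × 0.034 × 0.1325 = 0.0010812
Normalizing constant = 0.0090895.
P(North | evidence) = 0.0039008 / 0.0090895 ≈ 0.429.

0.429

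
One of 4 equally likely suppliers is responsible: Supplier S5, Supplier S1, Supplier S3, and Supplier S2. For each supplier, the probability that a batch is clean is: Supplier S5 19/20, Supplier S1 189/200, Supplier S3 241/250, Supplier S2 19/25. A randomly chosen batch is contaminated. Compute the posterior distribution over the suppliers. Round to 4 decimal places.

Taking complements, P(contaminated | each) = Supplier S5 0.05, Supplier S1 0.055, Supplier S3 0.036, Supplier S2 0.24.
With a uniform prior (1/4 each), posterior ∝ likelihood:
  Supplier S5: 0.05
  Supplier S1: 0.055
  Supplier S3: 0.036
  Supplier S2: 0.24
Sum = 0.381.
P(Supplier S5 | contaminated) = 0.05/0.381 ≈ 0.1312
P(Supplier S1 | contaminated) = 0.055/0.381 ≈ 0.1444
P(Supplier S3 | contaminated) = 0.036/0.381 ≈ 0.0945
P(Supplier S2 | contaminated) = 0.24/0.381 ≈ 0.6299

Supplier S5 0.1312, Supplier S1 0.1444, Supplier S3 0.0945, Supplier S2 0.6299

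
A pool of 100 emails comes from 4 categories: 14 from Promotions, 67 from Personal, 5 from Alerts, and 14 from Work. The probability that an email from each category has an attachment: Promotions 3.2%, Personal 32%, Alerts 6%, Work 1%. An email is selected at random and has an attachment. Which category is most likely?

Personal

Compute prior × likelihood for every hypothesis:
  Promotions: 0.14 × 0.032 = 0.00448
  Personal: 0.67 × 0.32 = 0.2144
  Alerts: 0.05 × 0.06 = 0.003
  Work: 0.14 × 0.01 = 0.0014
Sum = 0.22328.
Largest term belongs to Personal, so Personal is most probable.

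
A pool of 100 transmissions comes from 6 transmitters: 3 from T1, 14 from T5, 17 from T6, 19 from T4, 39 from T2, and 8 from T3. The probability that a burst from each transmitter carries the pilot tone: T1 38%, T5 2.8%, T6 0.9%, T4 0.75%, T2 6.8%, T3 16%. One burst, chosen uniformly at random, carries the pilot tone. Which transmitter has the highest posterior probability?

Compute prior × likelihood for every hypothesis:
  T1: 0.03 × 0.38 = 0.0114
  T5: 0.14 × 0.028 = 0.00392
  T6: 0.17 × 0.009 = 0.00153
  T4: 0.19 × 0.0075 = 0.001425
  T2: 0.39 × 0.068 = 0.02652
  T3: 0.08 × 0.16 = 0.0128
Normalizing constant = 0.057595.
Largest term belongs to T2, so T2 is most probable.

T2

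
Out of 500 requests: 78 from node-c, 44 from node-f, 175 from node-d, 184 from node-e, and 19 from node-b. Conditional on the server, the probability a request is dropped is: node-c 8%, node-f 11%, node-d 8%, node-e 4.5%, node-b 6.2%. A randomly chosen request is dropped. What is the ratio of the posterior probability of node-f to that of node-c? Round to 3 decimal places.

0.776

Unnormalized posteriors (prior × likelihood):
  node-c: 0.156 × 0.08 = 0.01248
  node-f: 0.088 × 0.11 = 0.00968
  node-d: 0.35 × 0.08 = 0.028
  node-e: 0.368 × 0.045 = 0.01656
  node-b: 0.038 × 0.062 = 0.002356
Total = 0.069076.
The ratio is 0.00968 / 0.01248 (the normalizer cancels) = 0.776.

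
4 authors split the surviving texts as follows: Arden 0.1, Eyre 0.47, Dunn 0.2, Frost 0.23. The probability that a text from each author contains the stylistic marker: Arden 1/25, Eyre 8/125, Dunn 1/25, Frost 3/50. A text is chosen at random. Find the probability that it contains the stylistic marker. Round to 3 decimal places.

By Bayes' rule, posterior ∝ prior × likelihood:
  Arden: 0.1 × 0.04 = 0.004
  Eyre: 0.47 × 0.064 = 0.03008
  Dunn: 0.2 × 0.04 = 0.008
  Frost: 0.23 × 0.06 = 0.0138
P(marker) = 0.004 + 0.03008 + 0.008 + 0.0138 = 0.05588 → 0.056.

0.056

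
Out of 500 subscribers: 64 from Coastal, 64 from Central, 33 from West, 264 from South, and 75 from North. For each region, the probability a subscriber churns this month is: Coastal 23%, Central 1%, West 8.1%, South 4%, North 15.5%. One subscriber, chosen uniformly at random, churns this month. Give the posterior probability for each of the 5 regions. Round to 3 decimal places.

Coastal 0.366, Central 0.016, West 0.066, South 0.263, North 0.289

By Bayes' rule, posterior ∝ prior × likelihood:
  Coastal: 0.128 × 0.23 = 0.02944
  Central: 0.128 × 0.01 = 0.00128
  West: 0.066 × 0.081 = 0.005346
  South: 0.528 × 0.04 = 0.02112
  North: 0.15 × 0.155 = 0.02325
Normalizing constant = 0.080436.
P(Coastal | churn) = 0.02944/0.080436 ≈ 0.366
P(Central | churn) = 0.00128/0.080436 ≈ 0.016
P(West | churn) = 0.005346/0.080436 ≈ 0.066
P(South | churn) = 0.02112/0.080436 ≈ 0.263
P(North | churn) = 0.02325/0.080436 ≈ 0.289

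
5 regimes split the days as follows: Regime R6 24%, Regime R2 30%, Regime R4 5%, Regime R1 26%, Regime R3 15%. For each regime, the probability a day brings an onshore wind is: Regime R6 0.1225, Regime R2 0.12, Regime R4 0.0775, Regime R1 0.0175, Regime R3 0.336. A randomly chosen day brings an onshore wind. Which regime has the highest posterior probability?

Regime R3

By Bayes' rule, posterior ∝ prior × likelihood:
  Regime R6: 0.24 × 0.1225 = 0.0294
  Regime R2: 0.3 × 0.12 = 0.036
  Regime R4: 0.05 × 0.0775 = 0.003875
  Regime R1: 0.26 × 0.0175 = 0.00455
  Regime R3: 0.15 × 0.336 = 0.0504
Sum = 0.124225.
Largest term belongs to Regime R3, so Regime R3 is most probable.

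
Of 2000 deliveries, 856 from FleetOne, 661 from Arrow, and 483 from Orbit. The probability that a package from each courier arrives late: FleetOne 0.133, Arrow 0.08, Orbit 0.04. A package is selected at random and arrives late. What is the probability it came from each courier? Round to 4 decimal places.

Compute prior × likelihood for every hypothesis:
  FleetOne: 0.428 × 0.133 = 0.056924
  Arrow: 0.3305 × 0.08 = 0.02644
  Orbit: 0.2415 × 0.04 = 0.00966
Total = 0.093024.
P(FleetOne | late) = 0.056924/0.093024 ≈ 0.6119
P(Arrow | late) = 0.02644/0.093024 ≈ 0.2842
P(Orbit | late) = 0.00966/0.093024 ≈ 0.1038

FleetOne 0.6119, Arrow 0.2842, Orbit 0.1038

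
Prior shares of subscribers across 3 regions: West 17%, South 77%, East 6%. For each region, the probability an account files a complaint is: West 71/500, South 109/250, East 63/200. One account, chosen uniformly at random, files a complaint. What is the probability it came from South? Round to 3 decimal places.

By Bayes' rule, posterior ∝ prior × likelihood:
  West: 0.17 × 0.142 = 0.02414
  South: 0.77 × 0.436 = 0.33572
  East: 0.06 × 0.315 = 0.0189
Sum = 0.37876.
P(South | evidence) = 0.33572 / 0.37876 ≈ 0.886.

0.886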